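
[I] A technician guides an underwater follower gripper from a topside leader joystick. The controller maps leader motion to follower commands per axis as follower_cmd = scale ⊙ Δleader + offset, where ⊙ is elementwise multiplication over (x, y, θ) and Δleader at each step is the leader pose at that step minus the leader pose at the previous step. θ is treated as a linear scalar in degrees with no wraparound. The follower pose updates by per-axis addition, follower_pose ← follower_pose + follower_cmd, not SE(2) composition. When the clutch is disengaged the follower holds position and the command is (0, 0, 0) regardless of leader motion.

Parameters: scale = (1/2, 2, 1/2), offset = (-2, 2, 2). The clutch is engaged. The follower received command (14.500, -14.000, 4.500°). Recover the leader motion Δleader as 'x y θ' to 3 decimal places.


axis x: (14.500 − -2) / (1/2) = 33.000
axis y: (-14.000 − 2) / (2) = -8.000
axis θ: (4.500 − 2) / (1/2) = 5.000

33.000 -8.000 5.000


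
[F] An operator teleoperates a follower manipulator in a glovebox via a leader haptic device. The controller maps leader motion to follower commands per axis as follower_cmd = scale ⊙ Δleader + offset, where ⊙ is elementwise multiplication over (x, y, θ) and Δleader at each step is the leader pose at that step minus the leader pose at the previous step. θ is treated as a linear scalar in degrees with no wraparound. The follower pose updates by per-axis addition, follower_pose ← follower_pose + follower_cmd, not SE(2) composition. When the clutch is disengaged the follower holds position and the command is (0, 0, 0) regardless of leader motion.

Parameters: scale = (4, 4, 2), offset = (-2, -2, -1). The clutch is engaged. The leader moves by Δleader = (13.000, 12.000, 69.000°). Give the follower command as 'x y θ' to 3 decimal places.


50.000 46.000 137.000

axis x: 4·13.000 + -2 = 50.000
axis y: 4·12.000 + -2 = 46.000
axis θ: 2·69.000 + -1 = 137.000


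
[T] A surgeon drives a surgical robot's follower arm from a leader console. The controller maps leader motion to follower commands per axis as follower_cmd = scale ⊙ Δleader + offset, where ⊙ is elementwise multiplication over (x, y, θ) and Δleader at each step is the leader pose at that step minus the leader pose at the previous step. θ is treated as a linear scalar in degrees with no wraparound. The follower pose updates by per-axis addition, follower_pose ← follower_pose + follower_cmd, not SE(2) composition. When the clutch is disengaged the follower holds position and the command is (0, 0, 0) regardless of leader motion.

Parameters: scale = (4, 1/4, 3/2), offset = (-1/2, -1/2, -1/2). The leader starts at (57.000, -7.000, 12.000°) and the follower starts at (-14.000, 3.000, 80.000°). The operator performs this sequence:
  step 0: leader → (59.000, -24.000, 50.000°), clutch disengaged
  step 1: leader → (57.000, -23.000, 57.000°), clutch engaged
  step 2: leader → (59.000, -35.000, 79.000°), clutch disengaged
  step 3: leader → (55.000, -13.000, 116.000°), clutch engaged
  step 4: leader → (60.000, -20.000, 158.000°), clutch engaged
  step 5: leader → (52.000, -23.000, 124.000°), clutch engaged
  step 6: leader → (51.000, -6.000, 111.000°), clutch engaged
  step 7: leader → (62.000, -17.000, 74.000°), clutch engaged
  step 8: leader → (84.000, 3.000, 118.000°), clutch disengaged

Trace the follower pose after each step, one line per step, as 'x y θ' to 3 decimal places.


step 0: Δleader=(2.000, -17.000, 38.000°), disengaged; cmd=(0,0,0) → follower holds at (-14.000, 3.000, 80.000°)
step 1: Δleader=(-2.000, 1.000, 7.000°), engaged; cmd=(-8.500, -0.250, 10.000°) → follower=(-22.500, 2.750, 90.000°)
step 2: Δleader=(2.000, -12.000, 22.000°), disengaged; cmd=(0,0,0) → follower holds at (-22.500, 2.750, 90.000°)
step 3: Δleader=(-4.000, 22.000, 37.000°), engaged; cmd=(-16.500, 5.000, 55.000°) → follower=(-39.000, 7.750, 145.000°)
step 4: Δleader=(5.000, -7.000, 42.000°), engaged; cmd=(19.500, -2.250, 62.500°) → follower=(-19.500, 5.500, 207.500°)
step 5: Δleader=(-8.000, -3.000, -34.000°), engaged; cmd=(-32.500, -1.250, -51.500°) → follower=(-52.000, 4.250, 156.000°)
step 6: Δleader=(-1.000, 17.000, -13.000°), engaged; cmd=(-4.500, 3.750, -20.000°) → follower=(-56.500, 8.000, 136.000°)
step 7: Δleader=(11.000, -11.000, -37.000°), engaged; cmd=(43.500, -3.250, -56.000°) → follower=(-13.000, 4.750, 80.000°)
step 8: Δleader=(22.000, 20.000, 44.000°), disengaged; cmd=(0,0,0) → follower holds at (-13.000, 4.750, 80.000°)

-14.000 3.000 80.000
-22.500 2.750 90.000
-22.500 2.750 90.000
-39.000 7.750 145.000
-19.500 5.500 207.500
-52.000 4.250 156.000
-56.500 8.000 136.000
-13.000 4.750 80.000
-13.000 4.750 80.000


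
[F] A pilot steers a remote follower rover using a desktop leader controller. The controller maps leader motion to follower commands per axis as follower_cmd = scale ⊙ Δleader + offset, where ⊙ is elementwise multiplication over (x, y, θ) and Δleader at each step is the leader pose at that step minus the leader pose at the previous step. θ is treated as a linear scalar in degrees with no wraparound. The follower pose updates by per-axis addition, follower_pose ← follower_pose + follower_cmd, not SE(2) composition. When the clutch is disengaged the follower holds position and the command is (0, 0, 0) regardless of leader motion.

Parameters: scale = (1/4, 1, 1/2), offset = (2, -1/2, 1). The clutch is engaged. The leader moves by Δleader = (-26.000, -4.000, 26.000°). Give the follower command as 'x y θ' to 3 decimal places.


axis x: 1/4·-26.000 + 2 = -4.500
axis y: 1·-4.000 + -1/2 = -4.500
axis θ: 1/2·26.000 + 1 = 14.000

-4.500 -4.500 14.000


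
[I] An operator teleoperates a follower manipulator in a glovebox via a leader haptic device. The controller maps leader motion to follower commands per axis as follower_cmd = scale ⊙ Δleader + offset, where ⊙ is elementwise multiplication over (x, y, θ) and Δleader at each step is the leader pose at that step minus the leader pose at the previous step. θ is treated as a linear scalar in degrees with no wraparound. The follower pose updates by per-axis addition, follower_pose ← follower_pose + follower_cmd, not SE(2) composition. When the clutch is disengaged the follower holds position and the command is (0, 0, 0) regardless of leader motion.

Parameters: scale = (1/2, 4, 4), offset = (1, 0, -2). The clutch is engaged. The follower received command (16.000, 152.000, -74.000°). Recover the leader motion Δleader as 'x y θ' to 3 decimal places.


30.000 38.000 -18.000

axis x: (16.000 − 1) / (1/2) = 30.000
axis y: (152.000 − 0) / (4) = 38.000
axis θ: (-74.000 − -2) / (4) = -18.000


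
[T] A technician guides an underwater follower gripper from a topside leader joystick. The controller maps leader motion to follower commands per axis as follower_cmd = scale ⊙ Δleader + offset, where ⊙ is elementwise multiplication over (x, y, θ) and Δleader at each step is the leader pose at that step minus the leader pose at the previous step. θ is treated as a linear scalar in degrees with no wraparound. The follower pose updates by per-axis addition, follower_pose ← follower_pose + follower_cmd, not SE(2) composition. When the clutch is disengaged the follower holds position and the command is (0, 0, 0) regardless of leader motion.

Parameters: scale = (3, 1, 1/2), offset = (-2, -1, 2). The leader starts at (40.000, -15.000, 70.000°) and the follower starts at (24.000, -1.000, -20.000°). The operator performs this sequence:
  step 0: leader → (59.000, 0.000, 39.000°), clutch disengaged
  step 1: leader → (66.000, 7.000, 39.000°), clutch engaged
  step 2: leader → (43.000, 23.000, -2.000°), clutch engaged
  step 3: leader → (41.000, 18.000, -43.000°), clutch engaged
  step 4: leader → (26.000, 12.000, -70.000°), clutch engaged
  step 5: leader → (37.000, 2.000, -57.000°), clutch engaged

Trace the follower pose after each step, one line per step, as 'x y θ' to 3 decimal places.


24.000 -1.000 -20.000
43.000 5.000 -18.000
-28.000 20.000 -36.500
-36.000 14.000 -55.000
-83.000 7.000 -66.500
-52.000 -4.000 -58.000

step 0: Δleader=(19.000, 15.000, -31.000°), disengaged; cmd=(0,0,0) → follower holds at (24.000, -1.000, -20.000°)
step 1: Δleader=(7.000, 7.000, 0.000°), engaged; cmd=(19.000, 6.000, 2.000°) → follower=(43.000, 5.000, -18.000°)
step 2: Δleader=(-23.000, 16.000, -41.000°), engaged; cmd=(-71.000, 15.000, -18.500°) → follower=(-28.000, 20.000, -36.500°)
step 3: Δleader=(-2.000, -5.000, -41.000°), engaged; cmd=(-8.000, -6.000, -18.500°) → follower=(-36.000, 14.000, -55.000°)
step 4: Δleader=(-15.000, -6.000, -27.000°), engaged; cmd=(-47.000, -7.000, -11.500°) → follower=(-83.000, 7.000, -66.500°)
step 5: Δleader=(11.000, -10.000, 13.000°), engaged; cmd=(31.000, -11.000, 8.500°) → follower=(-52.000, -4.000, -58.000°)


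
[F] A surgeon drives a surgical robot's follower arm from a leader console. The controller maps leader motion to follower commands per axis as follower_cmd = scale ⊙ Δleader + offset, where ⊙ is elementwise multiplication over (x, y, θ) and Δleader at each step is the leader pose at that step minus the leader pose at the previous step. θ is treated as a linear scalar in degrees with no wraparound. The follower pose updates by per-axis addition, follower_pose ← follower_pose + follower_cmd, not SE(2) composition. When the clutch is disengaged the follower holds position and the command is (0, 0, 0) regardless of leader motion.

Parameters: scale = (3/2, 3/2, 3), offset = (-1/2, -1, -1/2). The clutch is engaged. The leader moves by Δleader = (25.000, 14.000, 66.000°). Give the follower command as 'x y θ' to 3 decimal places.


37.000 20.000 197.500

axis x: 3/2·25.000 + -1/2 = 37.000
axis y: 3/2·14.000 + -1 = 20.000
axis θ: 3·66.000 + -1/2 = 197.500


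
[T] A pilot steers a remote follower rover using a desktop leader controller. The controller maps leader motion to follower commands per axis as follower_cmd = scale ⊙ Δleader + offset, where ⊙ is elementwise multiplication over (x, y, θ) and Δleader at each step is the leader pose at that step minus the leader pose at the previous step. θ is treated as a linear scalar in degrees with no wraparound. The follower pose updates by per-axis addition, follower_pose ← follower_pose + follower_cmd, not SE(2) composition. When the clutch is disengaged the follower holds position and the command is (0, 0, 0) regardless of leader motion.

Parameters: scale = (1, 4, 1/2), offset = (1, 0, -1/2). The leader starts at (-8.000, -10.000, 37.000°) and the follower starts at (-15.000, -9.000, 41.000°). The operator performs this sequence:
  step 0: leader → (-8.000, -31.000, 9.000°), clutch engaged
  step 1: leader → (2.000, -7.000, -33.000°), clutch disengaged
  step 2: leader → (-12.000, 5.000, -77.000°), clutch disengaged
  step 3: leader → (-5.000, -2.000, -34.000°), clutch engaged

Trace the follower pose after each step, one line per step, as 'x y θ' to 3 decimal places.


step 0: Δleader=(0.000, -21.000, -28.000°), engaged; cmd=(1.000, -84.000, -14.500°) → follower=(-14.000, -93.000, 26.500°)
step 1: Δleader=(10.000, 24.000, -42.000°), disengaged; cmd=(0,0,0) → follower holds at (-14.000, -93.000, 26.500°)
step 2: Δleader=(-14.000, 12.000, -44.000°), disengaged; cmd=(0,0,0) → follower holds at (-14.000, -93.000, 26.500°)
step 3: Δleader=(7.000, -7.000, 43.000°), engaged; cmd=(8.000, -28.000, 21.000°) → follower=(-6.000, -121.000, 47.500°)

-14.000 -93.000 26.500
-14.000 -93.000 26.500
-14.000 -93.000 26.500
-6.000 -121.000 47.500


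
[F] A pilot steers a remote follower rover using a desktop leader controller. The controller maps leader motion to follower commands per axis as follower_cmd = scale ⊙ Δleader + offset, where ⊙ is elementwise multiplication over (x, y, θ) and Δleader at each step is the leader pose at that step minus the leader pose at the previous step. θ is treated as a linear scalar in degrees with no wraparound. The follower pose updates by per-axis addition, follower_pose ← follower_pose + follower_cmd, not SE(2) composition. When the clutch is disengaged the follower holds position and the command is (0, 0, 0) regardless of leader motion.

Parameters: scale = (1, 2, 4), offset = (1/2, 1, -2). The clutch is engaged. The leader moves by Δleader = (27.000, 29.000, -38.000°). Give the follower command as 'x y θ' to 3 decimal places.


27.500 59.000 -154.000

axis x: 1·27.000 + 1/2 = 27.500
axis y: 2·29.000 + 1 = 59.000
axis θ: 4·-38.000 + -2 = -154.000


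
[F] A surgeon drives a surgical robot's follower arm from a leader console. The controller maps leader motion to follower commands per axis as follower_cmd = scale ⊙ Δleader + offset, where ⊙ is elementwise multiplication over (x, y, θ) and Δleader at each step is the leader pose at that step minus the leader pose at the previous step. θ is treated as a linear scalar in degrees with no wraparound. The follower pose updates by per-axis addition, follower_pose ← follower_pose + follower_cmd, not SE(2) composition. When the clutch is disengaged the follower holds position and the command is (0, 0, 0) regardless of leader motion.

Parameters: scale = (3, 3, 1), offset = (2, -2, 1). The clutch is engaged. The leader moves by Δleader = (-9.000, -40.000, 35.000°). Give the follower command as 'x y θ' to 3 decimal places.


axis x: 3·-9.000 + 2 = -25.000
axis y: 3·-40.000 + -2 = -122.000
axis θ: 1·35.000 + 1 = 36.000

-25.000 -122.000 36.000


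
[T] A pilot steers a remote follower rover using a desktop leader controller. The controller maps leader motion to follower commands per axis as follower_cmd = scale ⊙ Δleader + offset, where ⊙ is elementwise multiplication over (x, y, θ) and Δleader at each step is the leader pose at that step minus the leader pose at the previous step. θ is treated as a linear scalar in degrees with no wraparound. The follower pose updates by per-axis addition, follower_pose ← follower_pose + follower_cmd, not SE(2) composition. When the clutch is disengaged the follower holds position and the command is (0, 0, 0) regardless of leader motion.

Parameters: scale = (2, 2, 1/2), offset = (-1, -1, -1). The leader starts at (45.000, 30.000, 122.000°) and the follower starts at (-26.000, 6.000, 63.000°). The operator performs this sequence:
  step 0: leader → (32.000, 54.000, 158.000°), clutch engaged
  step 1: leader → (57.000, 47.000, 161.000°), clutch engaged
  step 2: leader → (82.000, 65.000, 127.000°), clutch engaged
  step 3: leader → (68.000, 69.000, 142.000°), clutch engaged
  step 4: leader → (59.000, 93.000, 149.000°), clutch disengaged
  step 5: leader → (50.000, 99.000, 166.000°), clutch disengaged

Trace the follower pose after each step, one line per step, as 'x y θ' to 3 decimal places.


-53.000 53.000 80.000
-4.000 38.000 80.500
45.000 73.000 62.500
16.000 80.000 69.000
16.000 80.000 69.000
16.000 80.000 69.000

step 0: Δleader=(-13.000, 24.000, 36.000°), engaged; cmd=(-27.000, 47.000, 17.000°) → follower=(-53.000, 53.000, 80.000°)
step 1: Δleader=(25.000, -7.000, 3.000°), engaged; cmd=(49.000, -15.000, 0.500°) → follower=(-4.000, 38.000, 80.500°)
step 2: Δleader=(25.000, 18.000, -34.000°), engaged; cmd=(49.000, 35.000, -18.000°) → follower=(45.000, 73.000, 62.500°)
step 3: Δleader=(-14.000, 4.000, 15.000°), engaged; cmd=(-29.000, 7.000, 6.500°) → follower=(16.000, 80.000, 69.000°)
step 4: Δleader=(-9.000, 24.000, 7.000°), disengaged; cmd=(0,0,0) → follower holds at (16.000, 80.000, 69.000°)
step 5: Δleader=(-9.000, 6.000, 17.000°), disengaged; cmd=(0,0,0) → follower holds at (16.000, 80.000, 69.000°)


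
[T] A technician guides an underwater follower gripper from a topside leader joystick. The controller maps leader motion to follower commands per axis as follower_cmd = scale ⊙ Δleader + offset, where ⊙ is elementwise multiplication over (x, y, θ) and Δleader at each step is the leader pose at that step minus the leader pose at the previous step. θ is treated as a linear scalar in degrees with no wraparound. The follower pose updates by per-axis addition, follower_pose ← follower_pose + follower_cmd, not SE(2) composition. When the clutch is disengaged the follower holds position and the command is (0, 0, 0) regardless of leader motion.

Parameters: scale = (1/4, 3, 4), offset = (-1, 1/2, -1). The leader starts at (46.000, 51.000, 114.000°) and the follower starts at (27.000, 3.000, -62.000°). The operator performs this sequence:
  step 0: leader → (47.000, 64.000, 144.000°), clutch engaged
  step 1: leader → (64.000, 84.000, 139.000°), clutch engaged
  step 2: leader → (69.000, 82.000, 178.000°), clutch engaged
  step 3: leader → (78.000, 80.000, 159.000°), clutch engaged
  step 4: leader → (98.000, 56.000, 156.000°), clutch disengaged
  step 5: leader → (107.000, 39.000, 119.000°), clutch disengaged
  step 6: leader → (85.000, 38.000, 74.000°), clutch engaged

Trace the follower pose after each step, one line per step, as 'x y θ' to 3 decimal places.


26.250 42.500 57.000
29.500 103.000 36.000
29.750 97.500 191.000
31.000 92.000 114.000
31.000 92.000 114.000
31.000 92.000 114.000
24.500 89.500 -67.000

step 0: Δleader=(1.000, 13.000, 30.000°), engaged; cmd=(-0.750, 39.500, 119.000°) → follower=(26.250, 42.500, 57.000°)
step 1: Δleader=(17.000, 20.000, -5.000°), engaged; cmd=(3.250, 60.500, -21.000°) → follower=(29.500, 103.000, 36.000°)
step 2: Δleader=(5.000, -2.000, 39.000°), engaged; cmd=(0.250, -5.500, 155.000°) → follower=(29.750, 97.500, 191.000°)
step 3: Δleader=(9.000, -2.000, -19.000°), engaged; cmd=(1.250, -5.500, -77.000°) → follower=(31.000, 92.000, 114.000°)
step 4: Δleader=(20.000, -24.000, -3.000°), disengaged; cmd=(0,0,0) → follower holds at (31.000, 92.000, 114.000°)
step 5: Δleader=(9.000, -17.000, -37.000°), disengaged; cmd=(0,0,0) → follower holds at (31.000, 92.000, 114.000°)
step 6: Δleader=(-22.000, -1.000, -45.000°), engaged; cmd=(-6.500, -2.500, -181.000°) → follower=(24.500, 89.500, -67.000°)


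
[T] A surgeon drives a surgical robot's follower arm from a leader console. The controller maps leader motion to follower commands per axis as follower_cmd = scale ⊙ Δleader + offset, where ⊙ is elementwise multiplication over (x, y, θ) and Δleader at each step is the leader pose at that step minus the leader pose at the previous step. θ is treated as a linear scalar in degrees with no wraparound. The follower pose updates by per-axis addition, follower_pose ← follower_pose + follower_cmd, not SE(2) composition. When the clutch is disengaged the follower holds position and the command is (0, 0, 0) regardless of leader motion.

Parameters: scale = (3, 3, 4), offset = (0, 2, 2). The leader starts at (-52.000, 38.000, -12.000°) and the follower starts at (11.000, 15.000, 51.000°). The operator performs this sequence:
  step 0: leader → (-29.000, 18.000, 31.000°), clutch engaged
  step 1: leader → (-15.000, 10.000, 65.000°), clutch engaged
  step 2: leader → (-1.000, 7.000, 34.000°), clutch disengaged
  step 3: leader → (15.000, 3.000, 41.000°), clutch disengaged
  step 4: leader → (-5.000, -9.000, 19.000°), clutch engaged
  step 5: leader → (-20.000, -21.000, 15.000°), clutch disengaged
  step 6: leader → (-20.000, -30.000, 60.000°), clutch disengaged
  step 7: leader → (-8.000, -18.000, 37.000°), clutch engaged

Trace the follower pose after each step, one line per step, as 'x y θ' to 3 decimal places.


step 0: Δleader=(23.000, -20.000, 43.000°), engaged; cmd=(69.000, -58.000, 174.000°) → follower=(80.000, -43.000, 225.000°)
step 1: Δleader=(14.000, -8.000, 34.000°), engaged; cmd=(42.000, -22.000, 138.000°) → follower=(122.000, -65.000, 363.000°)
step 2: Δleader=(14.000, -3.000, -31.000°), disengaged; cmd=(0,0,0) → follower holds at (122.000, -65.000, 363.000°)
step 3: Δleader=(16.000, -4.000, 7.000°), disengaged; cmd=(0,0,0) → follower holds at (122.000, -65.000, 363.000°)
step 4: Δleader=(-20.000, -12.000, -22.000°), engaged; cmd=(-60.000, -34.000, -86.000°) → follower=(62.000, -99.000, 277.000°)
step 5: Δleader=(-15.000, -12.000, -4.000°), disengaged; cmd=(0,0,0) → follower holds at (62.000, -99.000, 277.000°)
step 6: Δleader=(0.000, -9.000, 45.000°), disengaged; cmd=(0,0,0) → follower holds at (62.000, -99.000, 277.000°)
step 7: Δleader=(12.000, 12.000, -23.000°), engaged; cmd=(36.000, 38.000, -90.000°) → follower=(98.000, -61.000, 187.000°)

80.000 -43.000 225.000
122.000 -65.000 363.000
122.000 -65.000 363.000
122.000 -65.000 363.000
62.000 -99.000 277.000
62.000 -99.000 277.000
62.000 -99.000 277.000
98.000 -61.000 187.000


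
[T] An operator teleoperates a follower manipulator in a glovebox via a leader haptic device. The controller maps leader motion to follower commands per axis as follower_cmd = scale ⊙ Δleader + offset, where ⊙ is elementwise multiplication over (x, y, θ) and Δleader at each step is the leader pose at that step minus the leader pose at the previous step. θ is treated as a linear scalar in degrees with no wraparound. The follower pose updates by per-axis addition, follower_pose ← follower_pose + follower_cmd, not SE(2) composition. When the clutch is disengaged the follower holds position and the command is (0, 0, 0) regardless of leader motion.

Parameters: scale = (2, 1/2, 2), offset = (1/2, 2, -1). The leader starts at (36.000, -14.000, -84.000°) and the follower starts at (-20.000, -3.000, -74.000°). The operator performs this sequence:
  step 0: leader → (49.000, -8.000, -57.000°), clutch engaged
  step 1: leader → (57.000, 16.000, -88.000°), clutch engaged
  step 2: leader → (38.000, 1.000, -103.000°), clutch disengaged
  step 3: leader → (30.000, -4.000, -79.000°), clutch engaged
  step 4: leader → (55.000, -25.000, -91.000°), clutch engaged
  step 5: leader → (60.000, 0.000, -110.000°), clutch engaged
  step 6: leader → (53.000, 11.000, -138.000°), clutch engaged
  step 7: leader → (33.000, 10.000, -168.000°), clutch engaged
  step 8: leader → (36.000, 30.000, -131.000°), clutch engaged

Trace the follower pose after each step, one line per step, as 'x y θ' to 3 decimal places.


6.500 2.000 -21.000
23.000 16.000 -84.000
23.000 16.000 -84.000
7.500 15.500 -37.000
58.000 7.000 -62.000
68.500 21.500 -101.000
55.000 29.000 -158.000
15.500 30.500 -219.000
22.000 42.500 -146.000

step 0: Δleader=(13.000, 6.000, 27.000°), engaged; cmd=(26.500, 5.000, 53.000°) → follower=(6.500, 2.000, -21.000°)
step 1: Δleader=(8.000, 24.000, -31.000°), engaged; cmd=(16.500, 14.000, -63.000°) → follower=(23.000, 16.000, -84.000°)
step 2: Δleader=(-19.000, -15.000, -15.000°), disengaged; cmd=(0,0,0) → follower holds at (23.000, 16.000, -84.000°)
step 3: Δleader=(-8.000, -5.000, 24.000°), engaged; cmd=(-15.500, -0.500, 47.000°) → follower=(7.500, 15.500, -37.000°)
step 4: Δleader=(25.000, -21.000, -12.000°), engaged; cmd=(50.500, -8.500, -25.000°) → follower=(58.000, 7.000, -62.000°)
step 5: Δleader=(5.000, 25.000, -19.000°), engaged; cmd=(10.500, 14.500, -39.000°) → follower=(68.500, 21.500, -101.000°)
step 6: Δleader=(-7.000, 11.000, -28.000°), engaged; cmd=(-13.500, 7.500, -57.000°) → follower=(55.000, 29.000, -158.000°)
step 7: Δleader=(-20.000, -1.000, -30.000°), engaged; cmd=(-39.500, 1.500, -61.000°) → follower=(15.500, 30.500, -219.000°)
step 8: Δleader=(3.000, 20.000, 37.000°), engaged; cmd=(6.500, 12.000, 73.000°) → follower=(22.000, 42.500, -146.000°)


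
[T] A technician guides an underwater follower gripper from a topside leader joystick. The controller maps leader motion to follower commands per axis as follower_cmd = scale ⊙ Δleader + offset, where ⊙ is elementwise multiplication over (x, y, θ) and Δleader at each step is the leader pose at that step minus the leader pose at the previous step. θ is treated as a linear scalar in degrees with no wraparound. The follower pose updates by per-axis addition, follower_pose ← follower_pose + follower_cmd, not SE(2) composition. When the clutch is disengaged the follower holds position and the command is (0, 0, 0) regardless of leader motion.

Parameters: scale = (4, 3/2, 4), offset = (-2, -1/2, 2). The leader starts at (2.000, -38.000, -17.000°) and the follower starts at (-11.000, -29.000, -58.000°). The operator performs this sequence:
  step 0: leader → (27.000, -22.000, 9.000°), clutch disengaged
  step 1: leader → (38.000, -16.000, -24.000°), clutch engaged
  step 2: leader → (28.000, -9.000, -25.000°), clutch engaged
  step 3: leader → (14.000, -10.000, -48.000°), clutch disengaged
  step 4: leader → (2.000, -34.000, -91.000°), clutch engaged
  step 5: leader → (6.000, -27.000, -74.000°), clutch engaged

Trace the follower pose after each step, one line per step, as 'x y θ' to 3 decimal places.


step 0: Δleader=(25.000, 16.000, 26.000°), disengaged; cmd=(0,0,0) → follower holds at (-11.000, -29.000, -58.000°)
step 1: Δleader=(11.000, 6.000, -33.000°), engaged; cmd=(42.000, 8.500, -130.000°) → follower=(31.000, -20.500, -188.000°)
step 2: Δleader=(-10.000, 7.000, -1.000°), engaged; cmd=(-42.000, 10.000, -2.000°) → follower=(-11.000, -10.500, -190.000°)
step 3: Δleader=(-14.000, -1.000, -23.000°), disengaged; cmd=(0,0,0) → follower holds at (-11.000, -10.500, -190.000°)
step 4: Δleader=(-12.000, -24.000, -43.000°), engaged; cmd=(-50.000, -36.500, -170.000°) → follower=(-61.000, -47.000, -360.000°)
step 5: Δleader=(4.000, 7.000, 17.000°), engaged; cmd=(14.000, 10.000, 70.000°) → follower=(-47.000, -37.000, -290.000°)

-11.000 -29.000 -58.000
31.000 -20.500 -188.000
-11.000 -10.500 -190.000
-11.000 -10.500 -190.000
-61.000 -47.000 -360.000
-47.000 -37.000 -290.000


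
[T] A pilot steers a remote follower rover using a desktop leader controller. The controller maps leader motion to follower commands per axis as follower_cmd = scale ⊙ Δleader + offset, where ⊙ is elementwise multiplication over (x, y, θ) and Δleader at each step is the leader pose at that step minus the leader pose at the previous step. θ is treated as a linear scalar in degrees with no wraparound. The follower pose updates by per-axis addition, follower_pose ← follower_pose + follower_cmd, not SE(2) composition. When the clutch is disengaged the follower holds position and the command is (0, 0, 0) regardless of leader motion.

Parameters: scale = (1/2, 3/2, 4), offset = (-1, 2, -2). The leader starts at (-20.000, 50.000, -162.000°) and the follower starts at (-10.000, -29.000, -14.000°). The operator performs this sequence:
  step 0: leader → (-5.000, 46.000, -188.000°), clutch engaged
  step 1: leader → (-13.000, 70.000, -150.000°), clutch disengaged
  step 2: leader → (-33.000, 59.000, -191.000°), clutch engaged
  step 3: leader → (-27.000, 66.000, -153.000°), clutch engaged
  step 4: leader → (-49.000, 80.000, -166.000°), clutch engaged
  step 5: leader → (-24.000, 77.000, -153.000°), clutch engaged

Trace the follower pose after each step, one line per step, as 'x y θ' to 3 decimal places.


step 0: Δleader=(15.000, -4.000, -26.000°), engaged; cmd=(6.500, -4.000, -106.000°) → follower=(-3.500, -33.000, -120.000°)
step 1: Δleader=(-8.000, 24.000, 38.000°), disengaged; cmd=(0,0,0) → follower holds at (-3.500, -33.000, -120.000°)
step 2: Δleader=(-20.000, -11.000, -41.000°), engaged; cmd=(-11.000, -14.500, -166.000°) → follower=(-14.500, -47.500, -286.000°)
step 3: Δleader=(6.000, 7.000, 38.000°), engaged; cmd=(2.000, 12.500, 150.000°) → follower=(-12.500, -35.000, -136.000°)
step 4: Δleader=(-22.000, 14.000, -13.000°), engaged; cmd=(-12.000, 23.000, -54.000°) → follower=(-24.500, -12.000, -190.000°)
step 5: Δleader=(25.000, -3.000, 13.000°), engaged; cmd=(11.500, -2.500, 50.000°) → follower=(-13.000, -14.500, -140.000°)

-3.500 -33.000 -120.000
-3.500 -33.000 -120.000
-14.500 -47.500 -286.000
-12.500 -35.000 -136.000
-24.500 -12.000 -190.000
-13.000 -14.500 -140.000


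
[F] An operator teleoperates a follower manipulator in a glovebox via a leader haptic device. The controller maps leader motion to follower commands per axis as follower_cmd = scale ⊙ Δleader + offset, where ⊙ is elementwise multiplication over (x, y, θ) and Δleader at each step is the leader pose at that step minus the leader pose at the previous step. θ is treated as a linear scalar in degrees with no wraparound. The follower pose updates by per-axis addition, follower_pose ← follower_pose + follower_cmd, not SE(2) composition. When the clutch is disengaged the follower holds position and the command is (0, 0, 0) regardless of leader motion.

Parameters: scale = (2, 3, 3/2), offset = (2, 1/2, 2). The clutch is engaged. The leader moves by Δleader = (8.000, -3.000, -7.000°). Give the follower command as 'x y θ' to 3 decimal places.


18.000 -8.500 -8.500

axis x: 2·8.000 + 2 = 18.000
axis y: 3·-3.000 + 1/2 = -8.500
axis θ: 3/2·-7.000 + 2 = -8.500


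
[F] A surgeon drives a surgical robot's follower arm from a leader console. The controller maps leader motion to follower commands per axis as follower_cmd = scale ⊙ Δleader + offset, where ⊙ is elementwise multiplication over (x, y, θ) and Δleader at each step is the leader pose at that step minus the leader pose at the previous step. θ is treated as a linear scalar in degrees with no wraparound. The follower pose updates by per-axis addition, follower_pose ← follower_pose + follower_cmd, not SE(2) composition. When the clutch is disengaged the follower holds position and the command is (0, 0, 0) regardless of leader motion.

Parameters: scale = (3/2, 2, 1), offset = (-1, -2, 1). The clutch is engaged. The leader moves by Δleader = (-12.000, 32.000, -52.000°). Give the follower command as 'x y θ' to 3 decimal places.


-19.000 62.000 -51.000

axis x: 3/2·-12.000 + -1 = -19.000
axis y: 2·32.000 + -2 = 62.000
axis θ: 1·-52.000 + 1 = -51.000


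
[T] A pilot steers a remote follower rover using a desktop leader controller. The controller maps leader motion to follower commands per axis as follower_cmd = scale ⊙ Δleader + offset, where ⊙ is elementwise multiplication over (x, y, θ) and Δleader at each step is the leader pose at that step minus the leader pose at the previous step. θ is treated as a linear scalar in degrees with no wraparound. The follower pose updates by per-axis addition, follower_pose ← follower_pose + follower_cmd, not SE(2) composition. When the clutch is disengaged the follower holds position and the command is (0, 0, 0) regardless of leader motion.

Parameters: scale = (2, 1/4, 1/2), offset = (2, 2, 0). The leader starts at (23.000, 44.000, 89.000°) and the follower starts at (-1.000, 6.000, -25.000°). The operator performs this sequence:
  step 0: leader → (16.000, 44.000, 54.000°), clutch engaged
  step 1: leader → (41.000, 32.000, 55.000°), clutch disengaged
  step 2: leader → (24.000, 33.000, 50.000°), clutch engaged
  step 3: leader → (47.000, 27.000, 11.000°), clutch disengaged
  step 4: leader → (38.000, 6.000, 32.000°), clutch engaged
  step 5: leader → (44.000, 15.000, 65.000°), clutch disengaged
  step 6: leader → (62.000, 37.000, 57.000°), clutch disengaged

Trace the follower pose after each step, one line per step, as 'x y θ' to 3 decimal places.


-13.000 8.000 -42.500
-13.000 8.000 -42.500
-45.000 10.250 -45.000
-45.000 10.250 -45.000
-61.000 7.000 -34.500
-61.000 7.000 -34.500
-61.000 7.000 -34.500

step 0: Δleader=(-7.000, 0.000, -35.000°), engaged; cmd=(-12.000, 2.000, -17.500°) → follower=(-13.000, 8.000, -42.500°)
step 1: Δleader=(25.000, -12.000, 1.000°), disengaged; cmd=(0,0,0) → follower holds at (-13.000, 8.000, -42.500°)
step 2: Δleader=(-17.000, 1.000, -5.000°), engaged; cmd=(-32.000, 2.250, -2.500°) → follower=(-45.000, 10.250, -45.000°)
step 3: Δleader=(23.000, -6.000, -39.000°), disengaged; cmd=(0,0,0) → follower holds at (-45.000, 10.250, -45.000°)
step 4: Δleader=(-9.000, -21.000, 21.000°), engaged; cmd=(-16.000, -3.250, 10.500°) → follower=(-61.000, 7.000, -34.500°)
step 5: Δleader=(6.000, 9.000, 33.000°), disengaged; cmd=(0,0,0) → follower holds at (-61.000, 7.000, -34.500°)
step 6: Δleader=(18.000, 22.000, -8.000°), disengaged; cmd=(0,0,0) → follower holds at (-61.000, 7.000, -34.500°)


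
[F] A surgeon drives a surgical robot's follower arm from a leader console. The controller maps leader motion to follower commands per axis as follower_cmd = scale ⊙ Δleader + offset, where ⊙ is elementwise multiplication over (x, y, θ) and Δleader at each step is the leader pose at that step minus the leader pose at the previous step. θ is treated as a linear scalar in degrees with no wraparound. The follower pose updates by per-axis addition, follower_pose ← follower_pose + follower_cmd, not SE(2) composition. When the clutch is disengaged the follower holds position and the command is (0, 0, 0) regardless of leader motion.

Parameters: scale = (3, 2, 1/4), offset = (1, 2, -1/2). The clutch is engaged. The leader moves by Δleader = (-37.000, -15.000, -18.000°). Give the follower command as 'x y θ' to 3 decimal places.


-110.000 -28.000 -5.000

axis x: 3·-37.000 + 1 = -110.000
axis y: 2·-15.000 + 2 = -28.000
axis θ: 1/4·-18.000 + -1/2 = -5.000


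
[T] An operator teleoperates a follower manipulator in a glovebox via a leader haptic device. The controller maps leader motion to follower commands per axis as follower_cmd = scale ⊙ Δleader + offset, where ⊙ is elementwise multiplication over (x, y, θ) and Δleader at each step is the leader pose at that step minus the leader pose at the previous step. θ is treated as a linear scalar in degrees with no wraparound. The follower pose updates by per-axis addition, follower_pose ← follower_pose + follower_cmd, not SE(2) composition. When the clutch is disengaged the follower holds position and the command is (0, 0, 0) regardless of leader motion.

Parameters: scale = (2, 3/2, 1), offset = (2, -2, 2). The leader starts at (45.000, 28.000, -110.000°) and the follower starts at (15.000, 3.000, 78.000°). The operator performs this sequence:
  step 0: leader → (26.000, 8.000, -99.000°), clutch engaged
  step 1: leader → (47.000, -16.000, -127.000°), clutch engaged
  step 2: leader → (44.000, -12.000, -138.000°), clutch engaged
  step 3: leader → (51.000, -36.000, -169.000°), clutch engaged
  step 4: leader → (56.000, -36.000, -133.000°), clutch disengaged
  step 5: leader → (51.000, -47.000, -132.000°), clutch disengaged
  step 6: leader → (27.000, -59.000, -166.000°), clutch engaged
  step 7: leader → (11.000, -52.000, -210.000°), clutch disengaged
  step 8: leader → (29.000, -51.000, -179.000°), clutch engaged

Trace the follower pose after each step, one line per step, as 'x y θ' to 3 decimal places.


step 0: Δleader=(-19.000, -20.000, 11.000°), engaged; cmd=(-36.000, -32.000, 13.000°) → follower=(-21.000, -29.000, 91.000°)
step 1: Δleader=(21.000, -24.000, -28.000°), engaged; cmd=(44.000, -38.000, -26.000°) → follower=(23.000, -67.000, 65.000°)
step 2: Δleader=(-3.000, 4.000, -11.000°), engaged; cmd=(-4.000, 4.000, -9.000°) → follower=(19.000, -63.000, 56.000°)
step 3: Δleader=(7.000, -24.000, -31.000°), engaged; cmd=(16.000, -38.000, -29.000°) → follower=(35.000, -101.000, 27.000°)
step 4: Δleader=(5.000, 0.000, 36.000°), disengaged; cmd=(0,0,0) → follower holds at (35.000, -101.000, 27.000°)
step 5: Δleader=(-5.000, -11.000, 1.000°), disengaged; cmd=(0,0,0) → follower holds at (35.000, -101.000, 27.000°)
step 6: Δleader=(-24.000, -12.000, -34.000°), engaged; cmd=(-46.000, -20.000, -32.000°) → follower=(-11.000, -121.000, -5.000°)
step 7: Δleader=(-16.000, 7.000, -44.000°), disengaged; cmd=(0,0,0) → follower holds at (-11.000, -121.000, -5.000°)
step 8: Δleader=(18.000, 1.000, 31.000°), engaged; cmd=(38.000, -0.500, 33.000°) → follower=(27.000, -121.500, 28.000°)

-21.000 -29.000 91.000
23.000 -67.000 65.000
19.000 -63.000 56.000
35.000 -101.000 27.000
35.000 -101.000 27.000
35.000 -101.000 27.000
-11.000 -121.000 -5.000
-11.000 -121.000 -5.000
27.000 -121.500 28.000


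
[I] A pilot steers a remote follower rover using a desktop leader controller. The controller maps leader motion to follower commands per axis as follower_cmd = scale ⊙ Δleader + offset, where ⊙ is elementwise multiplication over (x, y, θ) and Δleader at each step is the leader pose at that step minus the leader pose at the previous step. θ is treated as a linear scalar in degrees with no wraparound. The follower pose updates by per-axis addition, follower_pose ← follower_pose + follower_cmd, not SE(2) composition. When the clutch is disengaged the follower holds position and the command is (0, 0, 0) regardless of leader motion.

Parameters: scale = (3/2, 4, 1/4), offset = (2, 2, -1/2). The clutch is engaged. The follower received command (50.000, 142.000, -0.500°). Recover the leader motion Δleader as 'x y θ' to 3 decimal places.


32.000 35.000 0.000

axis x: (50.000 − 2) / (3/2) = 32.000
axis y: (142.000 − 2) / (4) = 35.000
axis θ: (-0.500 − -1/2) / (1/4) = 0.000


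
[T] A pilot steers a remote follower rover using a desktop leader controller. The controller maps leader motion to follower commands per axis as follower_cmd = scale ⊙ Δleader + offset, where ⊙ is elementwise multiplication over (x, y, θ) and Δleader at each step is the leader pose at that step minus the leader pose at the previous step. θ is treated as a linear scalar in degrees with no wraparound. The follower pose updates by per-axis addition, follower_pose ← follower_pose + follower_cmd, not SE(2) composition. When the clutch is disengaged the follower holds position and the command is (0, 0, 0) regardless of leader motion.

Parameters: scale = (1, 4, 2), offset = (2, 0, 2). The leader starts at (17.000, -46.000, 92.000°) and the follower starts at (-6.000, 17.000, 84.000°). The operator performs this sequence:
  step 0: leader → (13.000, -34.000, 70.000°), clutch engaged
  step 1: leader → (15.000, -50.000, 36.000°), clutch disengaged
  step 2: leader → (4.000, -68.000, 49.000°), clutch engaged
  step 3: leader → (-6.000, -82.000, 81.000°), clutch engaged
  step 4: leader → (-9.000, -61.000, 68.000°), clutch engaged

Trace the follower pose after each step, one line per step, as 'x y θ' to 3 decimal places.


step 0: Δleader=(-4.000, 12.000, -22.000°), engaged; cmd=(-2.000, 48.000, -42.000°) → follower=(-8.000, 65.000, 42.000°)
step 1: Δleader=(2.000, -16.000, -34.000°), disengaged; cmd=(0,0,0) → follower holds at (-8.000, 65.000, 42.000°)
step 2: Δleader=(-11.000, -18.000, 13.000°), engaged; cmd=(-9.000, -72.000, 28.000°) → follower=(-17.000, -7.000, 70.000°)
step 3: Δleader=(-10.000, -14.000, 32.000°), engaged; cmd=(-8.000, -56.000, 66.000°) → follower=(-25.000, -63.000, 136.000°)
step 4: Δleader=(-3.000, 21.000, -13.000°), engaged; cmd=(-1.000, 84.000, -24.000°) → follower=(-26.000, 21.000, 112.000°)

-8.000 65.000 42.000
-8.000 65.000 42.000
-17.000 -7.000 70.000
-25.000 -63.000 136.000
-26.000 21.000 112.000


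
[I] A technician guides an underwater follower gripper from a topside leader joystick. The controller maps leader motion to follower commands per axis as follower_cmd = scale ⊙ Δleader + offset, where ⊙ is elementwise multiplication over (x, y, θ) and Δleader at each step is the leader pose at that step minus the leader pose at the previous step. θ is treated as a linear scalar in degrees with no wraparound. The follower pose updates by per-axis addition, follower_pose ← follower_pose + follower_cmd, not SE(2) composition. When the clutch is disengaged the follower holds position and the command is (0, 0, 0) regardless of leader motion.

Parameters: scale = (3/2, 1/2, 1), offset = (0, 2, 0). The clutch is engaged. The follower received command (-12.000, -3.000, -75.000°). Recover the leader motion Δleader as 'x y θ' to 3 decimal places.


axis x: (-12.000 − 0) / (3/2) = -8.000
axis y: (-3.000 − 2) / (1/2) = -10.000
axis θ: (-75.000 − 0) / (1) = -75.000

-8.000 -10.000 -75.000
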